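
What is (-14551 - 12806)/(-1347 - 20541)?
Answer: 9119/7296 ≈ 1.2499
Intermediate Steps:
(-14551 - 12806)/(-1347 - 20541) = -27357/(-21888) = -27357*(-1/21888) = 9119/7296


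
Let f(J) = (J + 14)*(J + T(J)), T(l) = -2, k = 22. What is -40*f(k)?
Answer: -28800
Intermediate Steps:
f(J) = (-2 + J)*(14 + J) (f(J) = (J + 14)*(J - 2) = (14 + J)*(-2 + J) = (-2 + J)*(14 + J))
-40*f(k) = -40*(-28 + 22² + 12*22) = -40*(-28 + 484 + 264) = -40*720 = -28800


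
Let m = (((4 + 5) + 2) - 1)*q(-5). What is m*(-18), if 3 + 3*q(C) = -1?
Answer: 240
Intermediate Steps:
q(C) = -4/3 (q(C) = -1 + (⅓)*(-1) = -1 - ⅓ = -4/3)
m = -40/3 (m = (((4 + 5) + 2) - 1)*(-4/3) = ((9 + 2) - 1)*(-4/3) = (11 - 1)*(-4/3) = 10*(-4/3) = -40/3 ≈ -13.333)
m*(-18) = -40/3*(-18) = 240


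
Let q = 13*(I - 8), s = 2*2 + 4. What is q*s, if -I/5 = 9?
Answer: -5512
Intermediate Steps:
I = -45 (I = -5*9 = -45)
s = 8 (s = 4 + 4 = 8)
q = -689 (q = 13*(-45 - 8) = 13*(-53) = -689)
q*s = -689*8 = -5512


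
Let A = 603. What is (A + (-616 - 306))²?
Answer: 101761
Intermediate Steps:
(A + (-616 - 306))² = (603 + (-616 - 306))² = (603 - 922)² = (-319)² = 101761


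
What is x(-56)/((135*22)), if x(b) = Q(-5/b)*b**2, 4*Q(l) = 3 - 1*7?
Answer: -1568/1485 ≈ -1.0559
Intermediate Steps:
Q(l) = -1 (Q(l) = (3 - 1*7)/4 = (3 - 7)/4 = (1/4)*(-4) = -1)
x(b) = -b**2
x(-56)/((135*22)) = (-1*(-56)**2)/((135*22)) = -1*3136/2970 = -3136*1/2970 = -1568/1485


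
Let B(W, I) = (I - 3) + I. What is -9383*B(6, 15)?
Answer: -253341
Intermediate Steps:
B(W, I) = -3 + 2*I (B(W, I) = (-3 + I) + I = -3 + 2*I)
-9383*B(6, 15) = -9383*(-3 + 2*15) = -9383*(-3 + 30) = -9383*27 = -253341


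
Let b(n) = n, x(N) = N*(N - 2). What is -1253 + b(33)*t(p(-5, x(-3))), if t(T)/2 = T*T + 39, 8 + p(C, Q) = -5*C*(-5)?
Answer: 1168795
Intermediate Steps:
x(N) = N*(-2 + N)
p(C, Q) = -8 + 25*C (p(C, Q) = -8 - 5*C*(-5) = -8 + 25*C)
t(T) = 78 + 2*T**2 (t(T) = 2*(T*T + 39) = 2*(T**2 + 39) = 2*(39 + T**2) = 78 + 2*T**2)
-1253 + b(33)*t(p(-5, x(-3))) = -1253 + 33*(78 + 2*(-8 + 25*(-5))**2) = -1253 + 33*(78 + 2*(-8 - 125)**2) = -1253 + 33*(78 + 2*(-133)**2) = -1253 + 33*(78 + 2*17689) = -1253 + 33*(78 + 35378) = -1253 + 33*35456 = -1253 + 1170048 = 1168795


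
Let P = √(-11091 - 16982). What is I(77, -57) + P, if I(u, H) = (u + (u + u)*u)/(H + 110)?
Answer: 11935/53 + I*√28073 ≈ 225.19 + 167.55*I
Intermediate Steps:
I(u, H) = (u + 2*u²)/(110 + H) (I(u, H) = (u + (2*u)*u)/(110 + H) = (u + 2*u²)/(110 + H))
P = I*√28073 (P = √(-28073) = I*√28073 ≈ 167.55*I)
I(77, -57) + P = 77*(1 + 2*77)/(110 - 57) + I*√28073 = 77*(1 + 154)/53 + I*√28073 = 77*(1/53)*155 + I*√28073 = 11935/53 + I*√28073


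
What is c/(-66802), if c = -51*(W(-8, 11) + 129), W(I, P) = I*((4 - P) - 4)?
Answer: 11067/66802 ≈ 0.16567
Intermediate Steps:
W(I, P) = -I*P (W(I, P) = I*(-P) = -I*P)
c = -11067 (c = -51*(-1*(-8)*11 + 129) = -51*(88 + 129) = -51*217 = -11067)
c/(-66802) = -11067/(-66802) = -11067*(-1/66802) = 11067/66802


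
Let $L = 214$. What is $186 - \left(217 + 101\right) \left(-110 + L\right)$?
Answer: $-32886$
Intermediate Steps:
$186 - \left(217 + 101\right) \left(-110 + L\right) = 186 - \left(217 + 101\right) \left(-110 + 214\right) = 186 - 318 \cdot 104 = 186 - 33072 = -32886$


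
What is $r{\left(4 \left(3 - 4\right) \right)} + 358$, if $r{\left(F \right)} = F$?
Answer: $354$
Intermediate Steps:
$r{\left(4 \left(3 - 4\right) \right)} + 358 = 4 \left(3 - 4\right) + 358 = 4 \left(-1\right) + 358 = -4 + 358 = 354$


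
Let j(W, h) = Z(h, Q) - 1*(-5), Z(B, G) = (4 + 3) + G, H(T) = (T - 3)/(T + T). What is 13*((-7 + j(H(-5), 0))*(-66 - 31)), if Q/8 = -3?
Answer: 23959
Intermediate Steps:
Q = -24 (Q = 8*(-3) = -24)
H(T) = (-3 + T)/(2*T) (H(T) = (-3 + T)/((2*T)) = (-3 + T)*(1/(2*T)) = (-3 + T)/(2*T))
Z(B, G) = 7 + G
j(W, h) = -12 (j(W, h) = (7 - 24) - 1*(-5) = -17 + 5 = -12)
13*((-7 + j(H(-5), 0))*(-66 - 31)) = 13*((-7 - 12)*(-66 - 31)) = 13*(-19*(-97)) = 13*1843 = 23959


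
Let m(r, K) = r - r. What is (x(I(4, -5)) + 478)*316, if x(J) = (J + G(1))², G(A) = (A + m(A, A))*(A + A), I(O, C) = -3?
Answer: 151364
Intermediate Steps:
m(r, K) = 0
G(A) = 2*A² (G(A) = (A + 0)*(A + A) = A*(2*A) = 2*A²)
x(J) = (2 + J)² (x(J) = (J + 2*1²)² = (J + 2*1)² = (J + 2)² = (2 + J)²)
(x(I(4, -5)) + 478)*316 = ((2 - 3)² + 478)*316 = ((-1)² + 478)*316 = (1 + 478)*316 = 479*316 = 151364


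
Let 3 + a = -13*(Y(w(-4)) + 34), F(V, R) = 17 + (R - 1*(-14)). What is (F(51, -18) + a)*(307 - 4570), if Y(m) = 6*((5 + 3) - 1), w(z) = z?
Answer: 4169214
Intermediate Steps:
Y(m) = 42 (Y(m) = 6*(8 - 1) = 6*7 = 42)
F(V, R) = 31 + R (F(V, R) = 17 + (R + 14) = 17 + (14 + R) = 31 + R)
a = -991 (a = -3 - 13*(42 + 34) = -3 - 13*76 = -3 - 988 = -991)
(F(51, -18) + a)*(307 - 4570) = ((31 - 18) - 991)*(307 - 4570) = (13 - 991)*(-4263) = -978*(-4263) = 4169214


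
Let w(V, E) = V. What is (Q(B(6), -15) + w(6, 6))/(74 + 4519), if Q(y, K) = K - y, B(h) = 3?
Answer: -4/1531 ≈ -0.0026127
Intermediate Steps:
(Q(B(6), -15) + w(6, 6))/(74 + 4519) = ((-15 - 1*3) + 6)/(74 + 4519) = ((-15 - 3) + 6)/4593 = (-18 + 6)*(1/4593) = -12*1/4593 = -4/1531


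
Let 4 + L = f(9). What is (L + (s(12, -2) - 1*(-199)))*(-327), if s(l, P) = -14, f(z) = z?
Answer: -62130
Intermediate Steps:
L = 5 (L = -4 + 9 = 5)
(L + (s(12, -2) - 1*(-199)))*(-327) = (5 + (-14 - 1*(-199)))*(-327) = (5 + (-14 + 199))*(-327) = (5 + 185)*(-327) = 190*(-327) = -62130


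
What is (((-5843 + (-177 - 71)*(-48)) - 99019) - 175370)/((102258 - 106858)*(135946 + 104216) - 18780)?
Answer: 67082/276190995 ≈ 0.00024288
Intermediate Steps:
(((-5843 + (-177 - 71)*(-48)) - 99019) - 175370)/((102258 - 106858)*(135946 + 104216) - 18780) = (((-5843 - 248*(-48)) - 99019) - 175370)/(-4600*240162 - 18780) = (((-5843 + 11904) - 99019) - 175370)/(-1104745200 - 18780) = ((6061 - 99019) - 175370)/(-1104763980) = (-92958 - 175370)*(-1/1104763980) = -268328*(-1/1104763980) = 67082/276190995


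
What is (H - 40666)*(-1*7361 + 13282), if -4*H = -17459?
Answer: -859758805/4 ≈ -2.1494e+8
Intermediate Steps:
H = 17459/4 (H = -¼*(-17459) = 17459/4 ≈ 4364.8)
(H - 40666)*(-1*7361 + 13282) = (17459/4 - 40666)*(-1*7361 + 13282) = -145205*(-7361 + 13282)/4 = -145205/4*5921 = -859758805/4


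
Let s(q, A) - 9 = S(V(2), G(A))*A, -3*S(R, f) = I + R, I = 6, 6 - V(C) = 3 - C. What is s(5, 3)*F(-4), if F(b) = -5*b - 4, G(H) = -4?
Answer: -32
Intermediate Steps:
V(C) = 3 + C (V(C) = 6 - (3 - C) = 6 + (-3 + C) = 3 + C)
S(R, f) = -2 - R/3 (S(R, f) = -(6 + R)/3 = -2 - R/3)
s(q, A) = 9 - 11*A/3 (s(q, A) = 9 + (-2 - (3 + 2)/3)*A = 9 + (-2 - ⅓*5)*A = 9 + (-2 - 5/3)*A = 9 - 11*A/3)
F(b) = -4 - 5*b
s(5, 3)*F(-4) = (9 - 11/3*3)*(-4 - 5*(-4)) = (9 - 11)*(-4 + 20) = -2*16 = -32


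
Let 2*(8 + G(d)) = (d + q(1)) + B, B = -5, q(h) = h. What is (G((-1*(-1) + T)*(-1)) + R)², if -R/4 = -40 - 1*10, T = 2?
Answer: 142129/4 ≈ 35532.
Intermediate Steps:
R = 200 (R = -4*(-40 - 1*10) = -4*(-40 - 10) = -4*(-50) = 200)
G(d) = -10 + d/2 (G(d) = -8 + ((d + 1) - 5)/2 = -8 + ((1 + d) - 5)/2 = -8 + (-4 + d)/2 = -8 + (-2 + d/2) = -10 + d/2)
(G((-1*(-1) + T)*(-1)) + R)² = ((-10 + ((-1*(-1) + 2)*(-1))/2) + 200)² = ((-10 + ((1 + 2)*(-1))/2) + 200)² = ((-10 + (3*(-1))/2) + 200)² = ((-10 + (½)*(-3)) + 200)² = ((-10 - 3/2) + 200)² = (-23/2 + 200)² = (377/2)² = 142129/4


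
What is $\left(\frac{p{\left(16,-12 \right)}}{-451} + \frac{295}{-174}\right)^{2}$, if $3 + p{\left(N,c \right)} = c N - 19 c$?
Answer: $\frac{159188689}{50893956} \approx 3.1278$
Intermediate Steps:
$p{\left(N,c \right)} = -3 - 19 c + N c$ ($p{\left(N,c \right)} = -3 + \left(c N - 19 c\right) = -3 + \left(N c - 19 c\right) = -3 + \left(- 19 c + N c\right) = -3 - 19 c + N c$)
$\left(\frac{p{\left(16,-12 \right)}}{-451} + \frac{295}{-174}\right)^{2} = \left(\frac{-3 - -228 + 16 \left(-12\right)}{-451} + \frac{295}{-174}\right)^{2} = \left(\left(-3 + 228 - 192\right) \left(- \frac{1}{451}\right) + 295 \left(- \frac{1}{174}\right)\right)^{2} = \left(33 \left(- \frac{1}{451}\right) - \frac{295}{174}\right)^{2} = \left(- \frac{3}{41} - \frac{295}{174}\right)^{2} = \left(- \frac{12617}{7134}\right)^{2} = \frac{159188689}{50893956}$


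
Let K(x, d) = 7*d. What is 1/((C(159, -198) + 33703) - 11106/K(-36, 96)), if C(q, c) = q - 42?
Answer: 112/3785989 ≈ 2.9583e-5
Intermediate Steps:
C(q, c) = -42 + q
1/((C(159, -198) + 33703) - 11106/K(-36, 96)) = 1/(((-42 + 159) + 33703) - 11106/(7*96)) = 1/((117 + 33703) - 11106/672) = 1/(33820 - 11106*1/672) = 1/(33820 - 1851/112) = 1/(3785989/112) = 112/3785989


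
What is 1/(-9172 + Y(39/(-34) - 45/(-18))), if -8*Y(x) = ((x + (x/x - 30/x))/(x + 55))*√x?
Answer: -52661327688448/483009697543429431 - 14849000*√391/483009697543429431 ≈ -0.00010903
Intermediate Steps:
Y(x) = -√x*(1 + x - 30/x)/(8*(55 + x)) (Y(x) = -(x + (x/x - 30/x))/(x + 55)*√x/8 = -(x + (1 - 30/x))/(55 + x)*√x/8 = -(1 + x - 30/x)/(55 + x)*√x/8 = -√x*(1 + x - 30/x)/(8*(55 + x)))
1/(-9172 + Y(39/(-34) - 45/(-18))) = 1/(-9172 + (30 - (39/(-34) - 45/(-18)) - (39/(-34) - 45/(-18))²)/(8*√(39/(-34) - 45/(-18))*(55 + (39/(-34) - 45/(-18))))) = 1/(-9172 + (30 - (39*(-1/34) - 45*(-1/18)) - (39*(-1/34) - 45*(-1/18))²)/(8*√(39*(-1/34) - 45*(-1/18))*(55 + (39*(-1/34) - 45*(-1/18))))) = 1/(-9172 + (30 - (-39/34 + 5/2) - (-39/34 + 5/2)²)/(8*√(-39/34 + 5/2)*(55 + (-39/34 + 5/2)))) = 1/(-9172 + (30 - 1*23/17 - (23/17)²)/(8*√(23/17)*(55 + 23/17))) = 1/(-9172 + (√391/23)*(30 - 23/17 - 1*529/289)/(8*(958/17))) = 1/(-9172 + (⅛)*(√391/23)*(17/958)*(30 - 23/17 - 529/289)) = 1/(-9172 + (⅛)*(√391/23)*(17/958)*(7750/289)) = 1/(-9172 + 3875*√391/1498312)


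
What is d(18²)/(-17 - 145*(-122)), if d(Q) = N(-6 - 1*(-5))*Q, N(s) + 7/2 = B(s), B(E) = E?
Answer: -486/5891 ≈ -0.082499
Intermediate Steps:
N(s) = -7/2 + s
d(Q) = -9*Q/2 (d(Q) = (-7/2 + (-6 - 1*(-5)))*Q = (-7/2 + (-6 + 5))*Q = (-7/2 - 1)*Q = -9*Q/2)
d(18²)/(-17 - 145*(-122)) = (-9/2*18²)/(-17 - 145*(-122)) = (-9/2*324)/(-17 + 17690) = -1458/17673 = -1458*1/17673 = -486/5891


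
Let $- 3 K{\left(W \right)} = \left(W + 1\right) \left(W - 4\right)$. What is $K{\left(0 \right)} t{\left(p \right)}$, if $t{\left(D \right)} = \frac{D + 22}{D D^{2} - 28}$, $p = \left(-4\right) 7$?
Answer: $\frac{2}{5495} \approx 0.00036397$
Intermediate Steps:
$p = -28$
$K{\left(W \right)} = - \frac{\left(1 + W\right) \left(-4 + W\right)}{3}$ ($K{\left(W \right)} = - \frac{\left(W + 1\right) \left(W - 4\right)}{3} = - \frac{\left(1 + W\right) \left(-4 + W\right)}{3}$)
$t{\left(D \right)} = \frac{22 + D}{-28 + D^{3}}$ ($t{\left(D \right)} = \frac{22 + D}{D^{3} - 28} = \frac{22 + D}{-28 + D^{3}}$)
$K{\left(0 \right)} t{\left(p \right)} = \left(\frac{4}{3} + 0 - \frac{0^{2}}{3}\right) \frac{22 - 28}{-28 + \left(-28\right)^{3}} = \left(\frac{4}{3} + 0 - 0\right) \frac{1}{-28 - 21952} \left(-6\right) = \left(\frac{4}{3} + 0 + 0\right) \frac{1}{-21980} \left(-6\right) = \frac{4 \left(\left(- \frac{1}{21980}\right) \left(-6\right)\right)}{3} = \frac{4}{3} \cdot \frac{3}{10990} = \frac{2}{5495}$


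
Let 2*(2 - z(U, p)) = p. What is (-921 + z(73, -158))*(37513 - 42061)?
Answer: 3820320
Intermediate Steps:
z(U, p) = 2 - p/2
(-921 + z(73, -158))*(37513 - 42061) = (-921 + (2 - ½*(-158)))*(37513 - 42061) = (-921 + (2 + 79))*(-4548) = (-921 + 81)*(-4548) = -840*(-4548) = 3820320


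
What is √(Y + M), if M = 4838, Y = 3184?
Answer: √8022 ≈ 89.566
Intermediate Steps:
√(Y + M) = √(3184 + 4838) = √8022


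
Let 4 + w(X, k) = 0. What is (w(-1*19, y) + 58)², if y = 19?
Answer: 2916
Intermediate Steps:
w(X, k) = -4 (w(X, k) = -4 + 0 = -4)
(w(-1*19, y) + 58)² = (-4 + 58)² = 54² = 2916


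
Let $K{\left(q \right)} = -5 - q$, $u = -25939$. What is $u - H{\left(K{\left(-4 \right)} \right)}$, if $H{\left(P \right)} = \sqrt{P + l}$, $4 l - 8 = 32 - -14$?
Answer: $-25939 - \frac{5 \sqrt{2}}{2} \approx -25943.0$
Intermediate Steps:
$l = \frac{27}{2}$ ($l = 2 + \frac{32 - -14}{4} = 2 + \frac{32 + 14}{4} = 2 + \frac{1}{4} \cdot 46 = 2 + \frac{23}{2} = \frac{27}{2} \approx 13.5$)
$H{\left(P \right)} = \sqrt{\frac{27}{2} + P}$ ($H{\left(P \right)} = \sqrt{P + \frac{27}{2}} = \sqrt{\frac{27}{2} + P}$)
$u - H{\left(K{\left(-4 \right)} \right)} = -25939 - \frac{\sqrt{54 + 4 \left(-5 - -4\right)}}{2} = -25939 - \frac{\sqrt{54 + 4 \left(-5 + 4\right)}}{2} = -25939 - \frac{\sqrt{54 + 4 \left(-1\right)}}{2} = -25939 - \frac{\sqrt{54 - 4}}{2} = -25939 - \frac{\sqrt{50}}{2} = -25939 - \frac{5 \sqrt{2}}{2}$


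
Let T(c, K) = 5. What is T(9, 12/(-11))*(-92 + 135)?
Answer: 215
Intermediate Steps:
T(9, 12/(-11))*(-92 + 135) = 5*(-92 + 135) = 5*43 = 215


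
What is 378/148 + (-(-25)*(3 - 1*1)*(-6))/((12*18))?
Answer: 388/333 ≈ 1.1652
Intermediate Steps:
378/148 + (-(-25)*(3 - 1*1)*(-6))/((12*18)) = 378*(1/148) + (-(-25)*(3 - 1)*(-6))/216 = 189/74 + (-(-25)*2*(-6))*(1/216) = 189/74 + (-5*(-10)*(-6))*(1/216) = 189/74 + (50*(-6))*(1/216) = 189/74 - 300*1/216 = 189/74 - 25/18 = 388/333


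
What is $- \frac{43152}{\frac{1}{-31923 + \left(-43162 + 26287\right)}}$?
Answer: $2105731296$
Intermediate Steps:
$- \frac{43152}{\frac{1}{-31923 + \left(-43162 + 26287\right)}} = - \frac{43152}{\frac{1}{-31923 - 16875}} = - \frac{43152}{\frac{1}{-48798}} = - \frac{43152}{- \frac{1}{48798}} = \left(-43152\right) \left(-48798\right) = 2105731296$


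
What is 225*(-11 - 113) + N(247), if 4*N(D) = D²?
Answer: -50591/4 ≈ -12648.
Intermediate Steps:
N(D) = D²/4
225*(-11 - 113) + N(247) = 225*(-11 - 113) + (¼)*247² = 225*(-124) + (¼)*61009 = -27900 + 61009/4 = -50591/4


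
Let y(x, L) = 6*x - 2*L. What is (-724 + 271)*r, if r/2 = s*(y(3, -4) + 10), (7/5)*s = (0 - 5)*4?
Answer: 3261600/7 ≈ 4.6594e+5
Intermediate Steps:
y(x, L) = -2*L + 6*x
s = -100/7 (s = 5*((0 - 5)*4)/7 = 5*(-5*4)/7 = (5/7)*(-20) = -100/7 ≈ -14.286)
r = -7200/7 (r = 2*(-100*((-2*(-4) + 6*3) + 10)/7) = 2*(-100*((8 + 18) + 10)/7) = 2*(-100*(26 + 10)/7) = 2*(-100/7*36) = 2*(-3600/7) = -7200/7 ≈ -1028.6)
(-724 + 271)*r = (-724 + 271)*(-7200/7) = -453*(-7200/7) = 3261600/7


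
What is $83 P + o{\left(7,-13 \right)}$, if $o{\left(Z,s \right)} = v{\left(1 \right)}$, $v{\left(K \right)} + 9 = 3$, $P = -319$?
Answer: $-26483$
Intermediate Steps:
$v{\left(K \right)} = -6$ ($v{\left(K \right)} = -9 + 3 = -6$)
$o{\left(Z,s \right)} = -6$
$83 P + o{\left(7,-13 \right)} = 83 \left(-319\right) - 6 = -26477 - 6 = -26483$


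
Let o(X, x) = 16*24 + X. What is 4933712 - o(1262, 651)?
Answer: 4932066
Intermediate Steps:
o(X, x) = 384 + X
4933712 - o(1262, 651) = 4933712 - (384 + 1262) = 4933712 - 1*1646 = 4933712 - 1646 = 4932066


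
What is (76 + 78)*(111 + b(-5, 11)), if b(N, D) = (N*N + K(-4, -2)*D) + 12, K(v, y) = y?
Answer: 19404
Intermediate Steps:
b(N, D) = 12 + N² - 2*D (b(N, D) = (N*N - 2*D) + 12 = (N² - 2*D) + 12 = 12 + N² - 2*D)
(76 + 78)*(111 + b(-5, 11)) = (76 + 78)*(111 + (12 + (-5)² - 2*11)) = 154*(111 + (12 + 25 - 22)) = 154*(111 + 15) = 154*126 = 19404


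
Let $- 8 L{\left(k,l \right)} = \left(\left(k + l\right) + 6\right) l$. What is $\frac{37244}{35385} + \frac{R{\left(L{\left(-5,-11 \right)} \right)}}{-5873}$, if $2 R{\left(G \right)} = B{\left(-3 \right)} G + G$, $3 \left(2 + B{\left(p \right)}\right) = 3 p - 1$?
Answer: $\frac{82925651}{79168040} \approx 1.0475$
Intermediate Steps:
$B{\left(p \right)} = - \frac{7}{3} + p$ ($B{\left(p \right)} = -2 + \frac{3 p - 1}{3} = -2 + \frac{-1 + 3 p}{3} = -2 + \left(- \frac{1}{3} + p\right) = - \frac{7}{3} + p$)
$L{\left(k,l \right)} = - \frac{l \left(6 + k + l\right)}{8}$ ($L{\left(k,l \right)} = - \frac{\left(\left(k + l\right) + 6\right) l}{8} = - \frac{\left(6 + k + l\right) l}{8} = - \frac{l \left(6 + k + l\right)}{8}$)
$R{\left(G \right)} = - \frac{13 G}{6}$ ($R{\left(G \right)} = \frac{\left(- \frac{7}{3} - 3\right) G + G}{2} = \frac{- \frac{16 G}{3} + G}{2} = \frac{\left(- \frac{13}{3}\right) G}{2} = - \frac{13 G}{6}$)
$\frac{37244}{35385} + \frac{R{\left(L{\left(-5,-11 \right)} \right)}}{-5873} = \frac{37244}{35385} + \frac{\left(- \frac{13}{6}\right) \left(\left(- \frac{1}{8}\right) \left(-11\right) \left(6 - 5 - 11\right)\right)}{-5873} = 37244 \cdot \frac{1}{35385} + - \frac{13 \left(\left(- \frac{1}{8}\right) \left(-11\right) \left(-10\right)\right)}{6} \left(- \frac{1}{5873}\right) = \frac{37244}{35385} + \left(- \frac{13}{6}\right) \left(- \frac{55}{4}\right) \left(- \frac{1}{5873}\right) = \frac{37244}{35385} + \frac{715}{24} \left(- \frac{1}{5873}\right) = \frac{37244}{35385} - \frac{715}{140952} = \frac{82925651}{79168040}$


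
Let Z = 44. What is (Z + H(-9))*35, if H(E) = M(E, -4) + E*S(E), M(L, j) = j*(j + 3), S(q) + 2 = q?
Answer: 5145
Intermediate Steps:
S(q) = -2 + q
M(L, j) = j*(3 + j)
H(E) = 4 + E*(-2 + E) (H(E) = -4*(3 - 4) + E*(-2 + E) = -4*(-1) + E*(-2 + E) = 4 + E*(-2 + E))
(Z + H(-9))*35 = (44 + (4 - 9*(-2 - 9)))*35 = (44 + (4 - 9*(-11)))*35 = (44 + (4 + 99))*35 = (44 + 103)*35 = 147*35 = 5145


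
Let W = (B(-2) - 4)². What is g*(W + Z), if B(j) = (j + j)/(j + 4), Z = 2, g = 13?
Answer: 494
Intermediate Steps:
B(j) = 2*j/(4 + j) (B(j) = (2*j)/(4 + j) = 2*j/(4 + j))
W = 36 (W = (2*(-2)/(4 - 2) - 4)² = (2*(-2)/2 - 4)² = (2*(-2)*(½) - 4)² = (-2 - 4)² = (-6)² = 36)
g*(W + Z) = 13*(36 + 2) = 13*38 = 494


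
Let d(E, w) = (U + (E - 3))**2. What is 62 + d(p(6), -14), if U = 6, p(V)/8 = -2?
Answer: 231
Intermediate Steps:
p(V) = -16 (p(V) = 8*(-2) = -16)
d(E, w) = (3 + E)**2 (d(E, w) = (6 + (E - 3))**2 = (6 + (-3 + E))**2 = (3 + E)**2)
62 + d(p(6), -14) = 62 + (3 - 16)**2 = 62 + (-13)**2 = 62 + 169 = 231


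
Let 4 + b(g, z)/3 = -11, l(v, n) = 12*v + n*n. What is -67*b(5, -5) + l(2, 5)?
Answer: 3064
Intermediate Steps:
l(v, n) = n**2 + 12*v (l(v, n) = 12*v + n**2 = n**2 + 12*v)
b(g, z) = -45 (b(g, z) = -12 + 3*(-11) = -12 - 33 = -45)
-67*b(5, -5) + l(2, 5) = -67*(-45) + (5**2 + 12*2) = 3015 + (25 + 24) = 3015 + 49 = 3064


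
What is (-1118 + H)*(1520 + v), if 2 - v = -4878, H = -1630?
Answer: -17587200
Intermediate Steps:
v = 4880 (v = 2 - 1*(-4878) = 2 + 4878 = 4880)
(-1118 + H)*(1520 + v) = (-1118 - 1630)*(1520 + 4880) = -2748*6400 = -17587200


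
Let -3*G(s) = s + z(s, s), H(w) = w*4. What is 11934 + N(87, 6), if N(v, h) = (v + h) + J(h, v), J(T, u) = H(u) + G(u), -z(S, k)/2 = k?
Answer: 12404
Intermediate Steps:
H(w) = 4*w
z(S, k) = -2*k
G(s) = s/3 (G(s) = -(s - 2*s)/3 = -(-1)*s/3 = s/3)
J(T, u) = 13*u/3 (J(T, u) = 4*u + u/3 = 13*u/3)
N(v, h) = h + 16*v/3 (N(v, h) = (v + h) + 13*v/3 = (h + v) + 13*v/3 = h + 16*v/3)
11934 + N(87, 6) = 11934 + (6 + (16/3)*87) = 11934 + (6 + 464) = 11934 + 470 = 12404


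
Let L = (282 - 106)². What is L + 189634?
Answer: 220610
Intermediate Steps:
L = 30976 (L = 176² = 30976)
L + 189634 = 30976 + 189634 = 220610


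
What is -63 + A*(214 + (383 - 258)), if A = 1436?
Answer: 486741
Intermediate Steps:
-63 + A*(214 + (383 - 258)) = -63 + 1436*(214 + (383 - 258)) = -63 + 1436*(214 + 125) = -63 + 1436*339 = -63 + 486804 = 486741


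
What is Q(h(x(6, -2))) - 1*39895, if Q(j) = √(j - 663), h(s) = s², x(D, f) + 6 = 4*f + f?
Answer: -39895 + I*√407 ≈ -39895.0 + 20.174*I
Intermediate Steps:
x(D, f) = -6 + 5*f (x(D, f) = -6 + (4*f + f) = -6 + 5*f)
Q(j) = √(-663 + j)
Q(h(x(6, -2))) - 1*39895 = √(-663 + (-6 + 5*(-2))²) - 1*39895 = √(-663 + (-6 - 10)²) - 39895 = √(-663 + (-16)²) - 39895 = √(-663 + 256) - 39895 = √(-407) - 39895 = I*√407 - 39895 = -39895 + I*√407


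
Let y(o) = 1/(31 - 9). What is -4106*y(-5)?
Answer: -2053/11 ≈ -186.64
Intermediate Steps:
y(o) = 1/22
-4106*y(-5) = -4106*1/22 = -2053/11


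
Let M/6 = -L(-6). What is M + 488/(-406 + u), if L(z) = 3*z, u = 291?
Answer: 11932/115 ≈ 103.76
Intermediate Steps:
M = 108 (M = 6*(-3*(-6)) = 6*(-1*(-18)) = 6*18 = 108)
M + 488/(-406 + u) = 108 + 488/(-406 + 291) = 108 + 488/(-115) = 108 - 1/115*488 = 108 - 488/115 = 11932/115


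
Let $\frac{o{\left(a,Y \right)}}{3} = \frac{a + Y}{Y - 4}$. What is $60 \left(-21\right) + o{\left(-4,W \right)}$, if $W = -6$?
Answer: $-1257$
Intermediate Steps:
$o{\left(a,Y \right)} = \frac{3 \left(Y + a\right)}{-4 + Y}$ ($o{\left(a,Y \right)} = 3 \frac{a + Y}{Y - 4} = 3 \frac{Y + a}{-4 + Y} = \frac{3 \left(Y + a\right)}{-4 + Y}$)
$60 \left(-21\right) + o{\left(-4,W \right)} = 60 \left(-21\right) + \frac{3 \left(-6 - 4\right)}{-4 - 6} = -1260 + 3 \frac{1}{-10} \left(-10\right) = -1260 + 3 \left(- \frac{1}{10}\right) \left(-10\right) = -1260 + 3 = -1257$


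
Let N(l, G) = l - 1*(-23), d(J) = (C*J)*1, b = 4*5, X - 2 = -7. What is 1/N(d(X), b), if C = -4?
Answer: 1/43 ≈ 0.023256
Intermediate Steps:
X = -5 (X = 2 - 7 = -5)
b = 20
d(J) = -4*J (d(J) = -4*J*1 = -4*J)
N(l, G) = 23 + l (N(l, G) = l + 23 = 23 + l)
1/N(d(X), b) = 1/(23 - 4*(-5)) = 1/(23 + 20) = 1/43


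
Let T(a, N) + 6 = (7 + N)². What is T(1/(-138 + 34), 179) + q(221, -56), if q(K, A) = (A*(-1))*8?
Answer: 35038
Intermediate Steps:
q(K, A) = -8*A (q(K, A) = -A*8 = -8*A)
T(a, N) = -6 + (7 + N)²
T(1/(-138 + 34), 179) + q(221, -56) = (-6 + (7 + 179)²) - 8*(-56) = (-6 + 186²) + 448 = (-6 + 34596) + 448 = 34590 + 448 = 35038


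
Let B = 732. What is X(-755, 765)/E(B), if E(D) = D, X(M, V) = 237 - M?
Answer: 248/183 ≈ 1.3552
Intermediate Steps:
X(-755, 765)/E(B) = (237 - 1*(-755))/732 = (237 + 755)*(1/732) = 992*(1/732) = 248/183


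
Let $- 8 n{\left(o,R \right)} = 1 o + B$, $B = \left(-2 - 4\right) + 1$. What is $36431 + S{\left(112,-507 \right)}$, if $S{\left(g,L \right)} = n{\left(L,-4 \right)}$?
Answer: $36495$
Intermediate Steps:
$B = -5$ ($B = -6 + 1 = -5$)
$n{\left(o,R \right)} = \frac{5}{8} - \frac{o}{8}$ ($n{\left(o,R \right)} = - \frac{1 o - 5}{8} = - \frac{o - 5}{8} = - \frac{-5 + o}{8} = \frac{5}{8} - \frac{o}{8}$)
$S{\left(g,L \right)} = \frac{5}{8} - \frac{L}{8}$
$36431 + S{\left(112,-507 \right)} = 36431 + \left(\frac{5}{8} - - \frac{507}{8}\right) = 36431 + \left(\frac{5}{8} + \frac{507}{8}\right) = 36431 + 64 = 36495$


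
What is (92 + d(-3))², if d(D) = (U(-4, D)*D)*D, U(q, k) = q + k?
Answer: 841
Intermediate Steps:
U(q, k) = k + q
d(D) = D²*(-4 + D) (d(D) = ((D - 4)*D)*D = ((-4 + D)*D)*D = (D*(-4 + D))*D = D²*(-4 + D))
(92 + d(-3))² = (92 + (-3)²*(-4 - 3))² = (92 + 9*(-7))² = (92 - 63)² = 29² = 841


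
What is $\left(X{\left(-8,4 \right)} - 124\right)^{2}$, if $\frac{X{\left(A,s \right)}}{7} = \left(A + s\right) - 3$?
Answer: $29929$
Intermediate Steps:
$X{\left(A,s \right)} = -21 + 7 A + 7 s$ ($X{\left(A,s \right)} = 7 \left(\left(A + s\right) - 3\right) = 7 \left(-3 + A + s\right) = -21 + 7 A + 7 s$)
$\left(X{\left(-8,4 \right)} - 124\right)^{2} = \left(\left(-21 + 7 \left(-8\right) + 7 \cdot 4\right) - 124\right)^{2} = \left(\left(-21 - 56 + 28\right) - 124\right)^{2} = \left(-49 - 124\right)^{2} = \left(-173\right)^{2} = 29929$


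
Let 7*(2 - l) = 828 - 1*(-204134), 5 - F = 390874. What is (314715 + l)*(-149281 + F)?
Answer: -1079250488550/7 ≈ -1.5418e+11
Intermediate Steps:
F = -390869 (F = 5 - 1*390874 = 5 - 390874 = -390869)
l = -204948/7 (l = 2 - (828 - 1*(-204134))/7 = 2 - (828 + 204134)/7 = 2 - 1/7*204962 = 2 - 204962/7 = -204948/7 ≈ -29278.)
(314715 + l)*(-149281 + F) = (314715 - 204948/7)*(-149281 - 390869) = (1998057/7)*(-540150) = -1079250488550/7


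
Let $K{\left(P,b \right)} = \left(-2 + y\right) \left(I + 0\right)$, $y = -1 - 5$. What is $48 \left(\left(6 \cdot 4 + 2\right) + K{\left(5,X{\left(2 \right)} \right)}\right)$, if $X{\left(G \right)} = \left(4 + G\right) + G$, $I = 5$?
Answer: $-672$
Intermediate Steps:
$X{\left(G \right)} = 4 + 2 G$
$y = -6$
$K{\left(P,b \right)} = -40$ ($K{\left(P,b \right)} = \left(-2 - 6\right) \left(5 + 0\right) = \left(-8\right) 5 = -40$)
$48 \left(\left(6 \cdot 4 + 2\right) + K{\left(5,X{\left(2 \right)} \right)}\right) = 48 \left(\left(6 \cdot 4 + 2\right) - 40\right) = 48 \left(\left(24 + 2\right) - 40\right) = 48 \left(26 - 40\right) = 48 \left(-14\right) = -672$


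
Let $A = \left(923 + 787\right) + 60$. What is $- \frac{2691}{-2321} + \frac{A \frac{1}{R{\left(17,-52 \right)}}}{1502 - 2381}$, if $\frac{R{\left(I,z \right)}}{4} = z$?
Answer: $\frac{82684847}{70725512} \approx 1.1691$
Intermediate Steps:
$A = 1770$ ($A = 1710 + 60 = 1770$)
$R{\left(I,z \right)} = 4 z$
$- \frac{2691}{-2321} + \frac{A \frac{1}{R{\left(17,-52 \right)}}}{1502 - 2381} = - \frac{2691}{-2321} + \frac{1770 \frac{1}{4 \left(-52\right)}}{1502 - 2381} = \left(-2691\right) \left(- \frac{1}{2321}\right) + \frac{1770 \frac{1}{-208}}{-879} = \frac{2691}{2321} + 1770 \left(- \frac{1}{208}\right) \left(- \frac{1}{879}\right) = \frac{2691}{2321} - - \frac{295}{30472} = \frac{2691}{2321} + \frac{295}{30472} = \frac{82684847}{70725512}$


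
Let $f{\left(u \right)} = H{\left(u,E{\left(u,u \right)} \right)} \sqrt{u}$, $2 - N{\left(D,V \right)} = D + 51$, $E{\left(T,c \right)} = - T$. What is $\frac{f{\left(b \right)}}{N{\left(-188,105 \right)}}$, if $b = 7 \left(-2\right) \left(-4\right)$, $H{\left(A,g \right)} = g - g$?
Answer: $0$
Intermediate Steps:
$H{\left(A,g \right)} = 0$
$N{\left(D,V \right)} = -49 - D$ ($N{\left(D,V \right)} = 2 - \left(D + 51\right) = 2 - \left(51 + D\right) = -49 - D$)
$b = 56$ ($b = \left(-14\right) \left(-4\right) = 56$)
$f{\left(u \right)} = 0$ ($f{\left(u \right)} = 0 \sqrt{u} = 0$)
$\frac{f{\left(b \right)}}{N{\left(-188,105 \right)}} = \frac{0}{-49 - -188} = \frac{0}{-49 + 188} = \frac{0}{139} = 0 \cdot \frac{1}{139} = 0$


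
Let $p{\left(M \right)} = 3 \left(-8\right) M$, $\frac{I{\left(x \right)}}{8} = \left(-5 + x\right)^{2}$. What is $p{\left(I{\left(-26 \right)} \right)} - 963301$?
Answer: $-1147813$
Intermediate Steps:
$I{\left(x \right)} = 8 \left(-5 + x\right)^{2}$
$p{\left(M \right)} = - 24 M$
$p{\left(I{\left(-26 \right)} \right)} - 963301 = - 24 \cdot 8 \left(-5 - 26\right)^{2} - 963301 = - 24 \cdot 8 \left(-31\right)^{2} - 963301 = - 24 \cdot 8 \cdot 961 - 963301 = \left(-24\right) 7688 - 963301 = -184512 - 963301 = -1147813$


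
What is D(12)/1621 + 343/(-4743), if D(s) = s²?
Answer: 126989/7688403 ≈ 0.016517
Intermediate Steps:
D(12)/1621 + 343/(-4743) = 12²/1621 + 343/(-4743) = 144*(1/1621) + 343*(-1/4743) = 144/1621 - 343/4743 = 126989/7688403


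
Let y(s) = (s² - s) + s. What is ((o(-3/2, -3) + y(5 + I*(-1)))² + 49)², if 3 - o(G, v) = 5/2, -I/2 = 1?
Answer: 99940009/16 ≈ 6.2462e+6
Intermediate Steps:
I = -2 (I = -2*1 = -2)
y(s) = s²
o(G, v) = ½ (o(G, v) = 3 - 5/2 = ½)
((o(-3/2, -3) + y(5 + I*(-1)))² + 49)² = ((½ + (5 - 2*(-1))²)² + 49)² = ((½ + (5 + 2)²)² + 49)² = ((½ + 7²)² + 49)² = ((½ + 49)² + 49)² = ((99/2)² + 49)² = (9801/4 + 49)² = (9997/4)² = 99940009/16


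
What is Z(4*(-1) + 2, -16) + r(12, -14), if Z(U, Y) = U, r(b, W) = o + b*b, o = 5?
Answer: 147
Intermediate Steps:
r(b, W) = 5 + b**2 (r(b, W) = 5 + b*b = 5 + b**2)
Z(4*(-1) + 2, -16) + r(12, -14) = (4*(-1) + 2) + (5 + 12**2) = (-4 + 2) + (5 + 144) = -2 + 149 = 147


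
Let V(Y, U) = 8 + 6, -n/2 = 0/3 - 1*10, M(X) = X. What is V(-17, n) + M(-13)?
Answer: 1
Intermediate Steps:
n = 20 (n = -2*(0/3 - 1*10) = -2*(0*(⅓) - 10) = -2*(0 - 10) = -2*(-10) = 20)
V(Y, U) = 14
V(-17, n) + M(-13) = 14 - 13 = 1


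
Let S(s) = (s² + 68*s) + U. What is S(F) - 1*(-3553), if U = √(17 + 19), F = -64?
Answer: 3303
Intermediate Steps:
U = 6 (U = √36 = 6)
S(s) = 6 + s² + 68*s (S(s) = (s² + 68*s) + 6 = 6 + s² + 68*s)
S(F) - 1*(-3553) = (6 + (-64)² + 68*(-64)) - 1*(-3553) = (6 + 4096 - 4352) + 3553 = -250 + 3553 = 3303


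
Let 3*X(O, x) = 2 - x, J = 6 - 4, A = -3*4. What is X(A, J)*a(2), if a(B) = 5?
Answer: 0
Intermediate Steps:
A = -12
J = 2
X(O, x) = 2/3 - x/3 (X(O, x) = (2 - x)/3 = 2/3 - x/3)
X(A, J)*a(2) = (2/3 - 1/3*2)*5 = (2/3 - 2/3)*5 = 0*5 = 0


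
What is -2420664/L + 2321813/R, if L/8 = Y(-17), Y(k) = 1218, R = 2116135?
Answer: -4336588493/17533690 ≈ -247.33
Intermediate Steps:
L = 9744 (L = 8*1218 = 9744)
-2420664/L + 2321813/R = -2420664/9744 + 2321813/2116135 = -2420664*1/9744 + 2321813*(1/2116135) = -100861/406 + 2321813/2116135 = -4336588493/17533690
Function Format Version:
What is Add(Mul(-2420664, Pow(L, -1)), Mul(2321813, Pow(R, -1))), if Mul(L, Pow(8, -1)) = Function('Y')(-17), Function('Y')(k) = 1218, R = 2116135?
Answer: Rational(-4336588493, 17533690) ≈ -247.33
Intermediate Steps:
L = 9744 (L = Mul(8, 1218) = 9744)
Add(Mul(-2420664, Pow(L, -1)), Mul(2321813, Pow(R, -1))) = Add(Mul(-2420664, Pow(9744, -1)), Mul(2321813, Pow(2116135, -1))) = Add(Mul(-2420664, Rational(1, 9744)), Mul(2321813, Rational(1, 2116135))) = Add(Rational(-100861, 406), Rational(2321813, 2116135)) = Rational(-4336588493, 17533690)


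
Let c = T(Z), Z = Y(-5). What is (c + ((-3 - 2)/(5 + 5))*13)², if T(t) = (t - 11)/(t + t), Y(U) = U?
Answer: 2401/100 ≈ 24.010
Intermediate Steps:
Z = -5
T(t) = (-11 + t)/(2*t) (T(t) = (-11 + t)/((2*t)) = (-11 + t)*(1/(2*t)) = (-11 + t)/(2*t))
c = 8/5 (c = (½)*(-11 - 5)/(-5) = (½)*(-⅕)*(-16) = 8/5 ≈ 1.6000)
(c + ((-3 - 2)/(5 + 5))*13)² = (8/5 + ((-3 - 2)/(5 + 5))*13)² = (8/5 - 5/10*13)² = (8/5 - 5*⅒*13)² = (8/5 - ½*13)² = (8/5 - 13/2)² = (-49/10)² = 2401/100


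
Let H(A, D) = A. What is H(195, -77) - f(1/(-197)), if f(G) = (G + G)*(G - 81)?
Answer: 7535839/38809 ≈ 194.18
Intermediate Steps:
f(G) = 2*G*(-81 + G) (f(G) = (2*G)*(-81 + G) = 2*G*(-81 + G))
H(195, -77) - f(1/(-197)) = 195 - 2*(-81 + 1/(-197))/(-197) = 195 - 2*(-1)*(-81 - 1/197)/197 = 195 - 2*(-1)*(-15958)/(197*197) = 195 - 1*31916/38809 = 195 - 31916/38809 = 7535839/38809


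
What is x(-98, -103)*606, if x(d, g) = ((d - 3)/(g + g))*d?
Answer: -2999094/103 ≈ -29117.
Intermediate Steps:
x(d, g) = d*(-3 + d)/(2*g) (x(d, g) = ((-3 + d)/((2*g)))*d = ((-3 + d)*(1/(2*g)))*d = ((-3 + d)/(2*g))*d = d*(-3 + d)/(2*g))
x(-98, -103)*606 = ((½)*(-98)*(-3 - 98)/(-103))*606 = ((½)*(-98)*(-1/103)*(-101))*606 = -4949/103*606 = -2999094/103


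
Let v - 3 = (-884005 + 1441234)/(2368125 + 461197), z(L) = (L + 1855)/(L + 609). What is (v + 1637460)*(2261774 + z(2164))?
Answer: 29057167674791208233115/7845709906 ≈ 3.7036e+12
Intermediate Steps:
z(L) = (1855 + L)/(609 + L)
v = 9045195/2829322 (v = 3 + (-884005 + 1441234)/(2368125 + 461197) = 3 + 557229/2829322 = 9045195/2829322 ≈ 3.1969)
(v + 1637460)*(2261774 + z(2164)) = (9045195/2829322 + 1637460)*(2261774 + (1855 + 2164)/(609 + 2164)) = 4632910647315*(2261774 + 4019/2773)/2829322 = (4632910647315/2829322)*(6271903321/2773) = 29057167674791208233115/7845709906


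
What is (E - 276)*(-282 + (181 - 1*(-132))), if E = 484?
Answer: 6448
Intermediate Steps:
(E - 276)*(-282 + (181 - 1*(-132))) = (484 - 276)*(-282 + (181 - 1*(-132))) = 208*(-282 + (181 + 132)) = 208*(-282 + 313) = 208*31 = 6448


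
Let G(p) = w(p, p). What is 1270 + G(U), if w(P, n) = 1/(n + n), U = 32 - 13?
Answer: 48261/38 ≈ 1270.0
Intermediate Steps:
U = 19
w(P, n) = 1/(2*n)
G(p) = 1/(2*p)
1270 + G(U) = 1270 + (1/2)/19 = 1270 + (1/2)*(1/19) = 1270 + 1/38 = 48261/38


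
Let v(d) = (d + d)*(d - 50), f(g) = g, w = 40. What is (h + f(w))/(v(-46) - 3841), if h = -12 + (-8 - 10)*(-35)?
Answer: 94/713 ≈ 0.13184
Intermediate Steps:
v(d) = 2*d*(-50 + d) (v(d) = (2*d)*(-50 + d) = 2*d*(-50 + d))
h = 618 (h = -12 - 18*(-35) = -12 + 630 = 618)
(h + f(w))/(v(-46) - 3841) = (618 + 40)/(2*(-46)*(-50 - 46) - 3841) = 658/(2*(-46)*(-96) - 3841) = 658/(8832 - 3841) = 658/4991 = 658*(1/4991) = 94/713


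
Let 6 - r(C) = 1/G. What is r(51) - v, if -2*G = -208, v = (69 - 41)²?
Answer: -80913/104 ≈ -778.01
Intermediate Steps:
v = 784 (v = 28² = 784)
G = 104 (G = -½*(-208) = 104)
r(C) = 623/104 (r(C) = 6 - 1/104 = 623/104)
r(51) - v = 623/104 - 1*784 = 623/104 - 784 = -80913/104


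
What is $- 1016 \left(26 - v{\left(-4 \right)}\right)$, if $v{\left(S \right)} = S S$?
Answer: $-10160$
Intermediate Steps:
$v{\left(S \right)} = S^{2}$
$- 1016 \left(26 - v{\left(-4 \right)}\right) = - 1016 \left(26 - \left(-4\right)^{2}\right) = - 1016 \left(26 - 16\right) = - 1016 \cdot 10 = \left(-1\right) 10160 = -10160$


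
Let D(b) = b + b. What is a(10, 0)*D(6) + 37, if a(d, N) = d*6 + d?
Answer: 877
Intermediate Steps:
D(b) = 2*b
a(d, N) = 7*d (a(d, N) = 6*d + d = 7*d)
a(10, 0)*D(6) + 37 = (7*10)*(2*6) + 37 = 70*12 + 37 = 840 + 37 = 877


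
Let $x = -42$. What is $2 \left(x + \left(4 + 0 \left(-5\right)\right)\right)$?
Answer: $-76$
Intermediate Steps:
$2 \left(x + \left(4 + 0 \left(-5\right)\right)\right) = 2 \left(-42 + \left(4 + 0 \left(-5\right)\right)\right) = 2 \left(-42 + \left(4 + 0\right)\right) = 2 \left(-42 + 4\right) = 2 \left(-38\right) = -76$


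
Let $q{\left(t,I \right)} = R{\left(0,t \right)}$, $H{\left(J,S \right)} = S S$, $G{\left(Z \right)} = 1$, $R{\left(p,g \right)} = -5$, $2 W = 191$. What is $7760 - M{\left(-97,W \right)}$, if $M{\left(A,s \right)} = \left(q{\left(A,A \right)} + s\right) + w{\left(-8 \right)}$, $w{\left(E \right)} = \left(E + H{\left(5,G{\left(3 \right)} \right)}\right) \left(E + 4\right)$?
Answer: $\frac{15283}{2} \approx 7641.5$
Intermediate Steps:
$W = \frac{191}{2}$ ($W = \frac{1}{2} \cdot 191 = \frac{191}{2} \approx 95.5$)
$H{\left(J,S \right)} = S^{2}$
$q{\left(t,I \right)} = -5$
$w{\left(E \right)} = \left(1 + E\right) \left(4 + E\right)$ ($w{\left(E \right)} = \left(E + 1^{2}\right) \left(E + 4\right) = \left(E + 1\right) \left(4 + E\right) = \left(1 + E\right) \left(4 + E\right)$)
$M{\left(A,s \right)} = 23 + s$ ($M{\left(A,s \right)} = \left(-5 + s\right) + \left(4 + \left(-8\right)^{2} + 5 \left(-8\right)\right) = \left(-5 + s\right) + \left(4 + 64 - 40\right) = \left(-5 + s\right) + 28 = 23 + s$)
$7760 - M{\left(-97,W \right)} = 7760 - \left(23 + \frac{191}{2}\right) = 7760 - \frac{237}{2} = \frac{15283}{2}$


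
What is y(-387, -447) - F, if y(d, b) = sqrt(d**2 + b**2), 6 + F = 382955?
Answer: -382949 + 3*sqrt(38842) ≈ -3.8236e+5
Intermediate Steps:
F = 382949 (F = -6 + 382955 = 382949)
y(d, b) = sqrt(b**2 + d**2)
y(-387, -447) - F = sqrt((-447)**2 + (-387)**2) - 1*382949 = sqrt(199809 + 149769) - 382949 = sqrt(349578) - 382949 = 3*sqrt(38842) - 382949 = -382949 + 3*sqrt(38842)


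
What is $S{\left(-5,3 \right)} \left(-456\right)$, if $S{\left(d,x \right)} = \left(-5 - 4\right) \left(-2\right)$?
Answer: $-8208$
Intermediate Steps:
$S{\left(d,x \right)} = 18$ ($S{\left(d,x \right)} = \left(-9\right) \left(-2\right) = 18$)
$S{\left(-5,3 \right)} \left(-456\right) = 18 \left(-456\right) = -8208$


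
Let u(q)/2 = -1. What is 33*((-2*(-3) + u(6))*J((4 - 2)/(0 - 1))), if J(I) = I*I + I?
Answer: 264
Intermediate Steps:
u(q) = -2 (u(q) = 2*(-1) = -2)
J(I) = I + I² (J(I) = I² + I = I + I²)
33*((-2*(-3) + u(6))*J((4 - 2)/(0 - 1))) = 33*((-2*(-3) - 2)*(((4 - 2)/(0 - 1))*(1 + (4 - 2)/(0 - 1)))) = 33*((6 - 2)*((2/(-1))*(1 + 2/(-1)))) = 33*(4*((2*(-1))*(1 + 2*(-1)))) = 33*(4*(-2*(1 - 2))) = 33*(4*(-2*(-1))) = 33*(4*2) = 33*8 = 264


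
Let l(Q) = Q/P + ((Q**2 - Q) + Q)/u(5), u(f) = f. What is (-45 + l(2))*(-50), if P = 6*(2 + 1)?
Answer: 19840/9 ≈ 2204.4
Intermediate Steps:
P = 18 (P = 6*3 = 18)
l(Q) = Q**2/5 + Q/18 (l(Q) = Q/18 + ((Q**2 - Q) + Q)/5 = Q*(1/18) + Q**2*(1/5) = Q/18 + Q**2/5 = Q**2/5 + Q/18)
(-45 + l(2))*(-50) = (-45 + (1/90)*2*(5 + 18*2))*(-50) = (-45 + (1/90)*2*(5 + 36))*(-50) = (-45 + (1/90)*2*41)*(-50) = (-45 + 41/45)*(-50) = -1984/45*(-50) = 19840/9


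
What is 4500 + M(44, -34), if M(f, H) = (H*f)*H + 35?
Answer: 55399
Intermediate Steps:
M(f, H) = 35 + f*H² (M(f, H) = f*H² + 35 = 35 + f*H²)
4500 + M(44, -34) = 4500 + (35 + 44*(-34)²) = 4500 + (35 + 44*1156) = 4500 + (35 + 50864) = 4500 + 50899 = 55399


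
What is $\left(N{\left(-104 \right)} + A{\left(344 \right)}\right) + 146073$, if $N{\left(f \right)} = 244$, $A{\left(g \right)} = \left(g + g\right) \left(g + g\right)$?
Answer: $619661$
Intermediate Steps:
$A{\left(g \right)} = 4 g^{2}$ ($A{\left(g \right)} = 2 g 2 g = 4 g^{2}$)
$\left(N{\left(-104 \right)} + A{\left(344 \right)}\right) + 146073 = \left(244 + 4 \cdot 344^{2}\right) + 146073 = \left(244 + 4 \cdot 118336\right) + 146073 = \left(244 + 473344\right) + 146073 = 473588 + 146073 = 619661$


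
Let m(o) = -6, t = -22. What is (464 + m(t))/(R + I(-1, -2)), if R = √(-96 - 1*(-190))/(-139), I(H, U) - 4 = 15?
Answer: 168131342/6974787 + 63662*√94/6974787 ≈ 24.194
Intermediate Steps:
I(H, U) = 19 (I(H, U) = 4 + 15 = 19)
R = -√94/139 (R = √(-96 + 190)*(-1/139) = √94*(-1/139) = -√94/139 ≈ -0.069751)
(464 + m(t))/(R + I(-1, -2)) = (464 - 6)/(-√94/139 + 19) = 458/(19 - √94/139)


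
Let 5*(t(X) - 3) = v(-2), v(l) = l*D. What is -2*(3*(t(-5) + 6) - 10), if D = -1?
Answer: -182/5 ≈ -36.400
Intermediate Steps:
v(l) = -l (v(l) = l*(-1) = -l)
t(X) = 17/5 (t(X) = 3 + (-1*(-2))/5 = 3 + (⅕)*2 = 3 + ⅖ = 17/5)
-2*(3*(t(-5) + 6) - 10) = -2*(3*(17/5 + 6) - 10) = -2*(3*(47/5) - 10) = -2*(141/5 - 10) = -2*91/5 = -182/5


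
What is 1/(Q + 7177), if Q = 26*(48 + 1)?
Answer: 1/8451 ≈ 0.00011833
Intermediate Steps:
Q = 1274 (Q = 26*49 = 1274)
1/(Q + 7177) = 1/(1274 + 7177) = 1/8451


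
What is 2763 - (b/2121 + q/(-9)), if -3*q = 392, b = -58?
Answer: 52466285/19089 ≈ 2748.5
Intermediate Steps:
q = -392/3 (q = -1/3*392 = -392/3 ≈ -130.67)
2763 - (b/2121 + q/(-9)) = 2763 - (-58/2121 - 392/3/(-9)) = 2763 - (-58*1/2121 - 392/3*(-1/9)) = 2763 - (-58/2121 + 392/27) = 2763 - 1*276622/19089 = 2763 - 276622/19089 = 52466285/19089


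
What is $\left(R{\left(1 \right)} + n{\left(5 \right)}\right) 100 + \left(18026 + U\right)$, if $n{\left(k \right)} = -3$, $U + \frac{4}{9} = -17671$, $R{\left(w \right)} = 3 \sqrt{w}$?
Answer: $\frac{3191}{9} \approx 354.56$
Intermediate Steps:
$U = - \frac{159043}{9}$ ($U = - \frac{4}{9} - 17671 = - \frac{159043}{9} \approx -17671.0$)
$\left(R{\left(1 \right)} + n{\left(5 \right)}\right) 100 + \left(18026 + U\right) = \left(3 \sqrt{1} - 3\right) 100 + \left(18026 - \frac{159043}{9}\right) = \left(3 \cdot 1 - 3\right) 100 + \frac{3191}{9} = \left(3 - 3\right) 100 + \frac{3191}{9} = 0 \cdot 100 + \frac{3191}{9} = 0 + \frac{3191}{9} = \frac{3191}{9}$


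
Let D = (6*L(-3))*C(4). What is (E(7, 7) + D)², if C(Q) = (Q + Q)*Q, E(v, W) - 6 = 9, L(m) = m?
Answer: 314721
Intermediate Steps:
E(v, W) = 15 (E(v, W) = 6 + 9 = 15)
C(Q) = 2*Q² (C(Q) = (2*Q)*Q = 2*Q²)
D = -576 (D = (6*(-3))*(2*4²) = -36*16 = -18*32 = -576)
(E(7, 7) + D)² = (15 - 576)² = (-561)² = 314721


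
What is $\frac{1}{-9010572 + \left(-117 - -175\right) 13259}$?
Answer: $- \frac{1}{8241550} \approx -1.2134 \cdot 10^{-7}$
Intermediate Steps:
$\frac{1}{-9010572 + \left(-117 - -175\right) 13259} = \frac{1}{-9010572 + \left(-117 + 175\right) 13259} = \frac{1}{-9010572 + 58 \cdot 13259} = \frac{1}{-9010572 + 769022} = \frac{1}{-8241550} = - \frac{1}{8241550}$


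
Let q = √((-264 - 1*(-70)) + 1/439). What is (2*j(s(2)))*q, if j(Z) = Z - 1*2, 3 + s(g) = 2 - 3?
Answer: -12*I*√37387435/439 ≈ -167.14*I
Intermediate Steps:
s(g) = -4 (s(g) = -3 + (2 - 3) = -3 - 1 = -4)
q = I*√37387435/439 (q = √((-264 + 70) + 1/439) = √(-194 + 1/439) = √(-85165/439) = I*√37387435/439 ≈ 13.928*I)
j(Z) = -2 + Z (j(Z) = Z - 2 = -2 + Z)
(2*j(s(2)))*q = (2*(-2 - 4))*(I*√37387435/439) = (2*(-6))*(I*√37387435/439) = -12*I*√37387435/439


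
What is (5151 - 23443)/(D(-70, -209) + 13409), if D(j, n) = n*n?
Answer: -9146/28545 ≈ -0.32041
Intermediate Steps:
D(j, n) = n²
(5151 - 23443)/(D(-70, -209) + 13409) = (5151 - 23443)/((-209)² + 13409) = -18292/(43681 + 13409) = -18292/57090 = -18292*1/57090 = -9146/28545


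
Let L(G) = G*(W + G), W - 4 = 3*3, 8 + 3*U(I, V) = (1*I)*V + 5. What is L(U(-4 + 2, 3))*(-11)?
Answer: 330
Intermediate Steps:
U(I, V) = -1 + I*V/3 (U(I, V) = -8/3 + ((1*I)*V + 5)/3 = -8/3 + (I*V + 5)/3 = -8/3 + (5 + I*V)/3 = -8/3 + (5/3 + I*V/3) = -1 + I*V/3)
W = 13 (W = 4 + 3*3 = 4 + 9 = 13)
L(G) = G*(13 + G)
L(U(-4 + 2, 3))*(-11) = ((-1 + (⅓)*(-4 + 2)*3)*(13 + (-1 + (⅓)*(-4 + 2)*3)))*(-11) = ((-1 + (⅓)*(-2)*3)*(13 + (-1 + (⅓)*(-2)*3)))*(-11) = ((-1 - 2)*(13 + (-1 - 2)))*(-11) = -3*(13 - 3)*(-11) = -3*10*(-11) = -30*(-11) = 330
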